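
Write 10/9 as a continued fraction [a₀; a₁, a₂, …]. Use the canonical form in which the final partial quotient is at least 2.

⌊10/9⌋ = 1, remainder 1
⌊9/1⌋ = 9, remainder 0

[1; 9]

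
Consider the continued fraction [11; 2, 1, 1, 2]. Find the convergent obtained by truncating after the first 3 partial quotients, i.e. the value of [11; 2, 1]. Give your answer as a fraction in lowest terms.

Start with 1.
2 + 1/(1/1) = 2 + 1/1 = 3/1
11 + 1/(3/1) = 11 + 1/3 = 34/3

34/3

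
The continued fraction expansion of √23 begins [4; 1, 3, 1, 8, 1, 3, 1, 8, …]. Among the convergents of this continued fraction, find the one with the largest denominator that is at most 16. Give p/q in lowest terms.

a_0 = 4: 4/1  (≤ bound)
a_1 = 1: 5/1  (≤ bound)
a_2 = 3: 19/4  (≤ bound)
a_3 = 1: 24/5  (≤ bound)
a_4 = 8: 211/44  (> 16, stop)

24/5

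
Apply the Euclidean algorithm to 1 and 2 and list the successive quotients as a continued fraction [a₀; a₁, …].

[0; 2]

1 ÷ 2 → quotient 0, remainder 1
2 ÷ 1 → quotient 2, remainder 0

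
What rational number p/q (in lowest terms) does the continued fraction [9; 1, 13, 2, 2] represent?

715/72

Compute successive convergents:
a_0 = 9: 9/1
a_1 = 1: 10/1
a_2 = 13: 139/14
a_3 = 2: 288/29
a_4 = 2: 715/72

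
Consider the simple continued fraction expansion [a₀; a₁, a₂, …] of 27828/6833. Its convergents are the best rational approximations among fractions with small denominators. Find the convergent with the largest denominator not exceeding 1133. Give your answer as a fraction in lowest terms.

List convergents until the denominator exceeds the bound:
a_0 = 4: 4/1  (≤ bound)
a_1 = 13: 53/13  (≤ bound)
a_2 = 1: 57/14  (≤ bound)
a_3 = 3: 224/55  (≤ bound)
a_4 = 2: 505/124  (≤ bound)
a_5 = 7: 3759/923  (≤ bound)
a_6 = 2: 8023/1970  (> 1133, stop)

3759/923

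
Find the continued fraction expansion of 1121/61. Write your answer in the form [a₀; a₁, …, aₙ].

1121 = 18·61 + 23, so a_0 = 18
61 = 2·23 + 15, so a_1 = 2
23 = 1·15 + 8, so a_2 = 1
15 = 1·8 + 7, so a_3 = 1
8 = 1·7 + 1, so a_4 = 1
7 = 7·1 + 0, so a_5 = 7

[18; 2, 1, 1, 1, 7]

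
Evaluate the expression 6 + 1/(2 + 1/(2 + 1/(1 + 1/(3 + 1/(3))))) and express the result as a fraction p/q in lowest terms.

546/85

Compute successive convergents:
a_0 = 6: 6/1
a_1 = 2: 13/2
a_2 = 2: 32/5
a_3 = 1: 45/7
a_4 = 3: 167/26
a_5 = 3: 546/85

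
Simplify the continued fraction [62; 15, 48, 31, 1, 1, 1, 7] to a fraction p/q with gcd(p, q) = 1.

Collapse the nested fraction from the inside out:
Start with 7.
1 + 1/(7/1) = 1 + 1/7 = 8/7
1 + 1/(8/7) = 1 + 7/8 = 15/8
1 + 1/(15/8) = 1 + 8/15 = 23/15
31 + 1/(23/15) = 31 + 15/23 = 728/23
48 + 1/(728/23) = 48 + 23/728 = 34967/728
15 + 1/(34967/728) = 15 + 728/34967 = 525233/34967
62 + 1/(525233/34967) = 62 + 34967/525233 = 32599413/525233

32599413/525233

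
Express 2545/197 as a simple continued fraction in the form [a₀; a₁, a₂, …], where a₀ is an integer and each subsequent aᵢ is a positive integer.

⌊2545/197⌋ = 12, remainder 181
⌊197/181⌋ = 1, remainder 16
⌊181/16⌋ = 11, remainder 5
⌊16/5⌋ = 3, remainder 1
⌊5/1⌋ = 5, remainder 0

[12; 1, 11, 3, 5]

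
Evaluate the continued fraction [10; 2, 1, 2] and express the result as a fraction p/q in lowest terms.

Start with 2.
1 + 1/(2/1) = 1 + 1/2 = 3/2
2 + 1/(3/2) = 2 + 2/3 = 8/3
10 + 1/(8/3) = 10 + 3/8 = 83/8

83/8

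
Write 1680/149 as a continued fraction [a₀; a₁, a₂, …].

1680 = 11·149 + 41, so a_0 = 11
149 = 3·41 + 26, so a_1 = 3
41 = 1·26 + 15, so a_2 = 1
26 = 1·15 + 11, so a_3 = 1
15 = 1·11 + 4, so a_4 = 1
11 = 2·4 + 3, so a_5 = 2
4 = 1·3 + 1, so a_6 = 1
3 = 3·1 + 0, so a_7 = 3

[11; 3, 1, 1, 1, 2, 1, 3]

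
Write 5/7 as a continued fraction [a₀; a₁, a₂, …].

[0; 1, 2, 2]

Apply division with remainder until the remainder is 0:
⌊5/7⌋ = 0, remainder 5
⌊7/5⌋ = 1, remainder 2
⌊5/2⌋ = 2, remainder 1
⌊2/1⌋ = 2, remainder 0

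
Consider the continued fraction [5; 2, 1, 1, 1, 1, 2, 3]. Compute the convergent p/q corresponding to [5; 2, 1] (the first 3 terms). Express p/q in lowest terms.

Start with 1.
2 + 1/(1/1) = 2 + 1/1 = 3/1
5 + 1/(3/1) = 5 + 1/3 = 16/3

16/3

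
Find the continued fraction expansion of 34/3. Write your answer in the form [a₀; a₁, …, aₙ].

⌊34/3⌋ = 11, remainder 1
⌊3/1⌋ = 3, remainder 0

[11; 3]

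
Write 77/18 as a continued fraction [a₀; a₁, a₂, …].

[4; 3, 1, 1, 2]

⌊77/18⌋ = 4, remainder 5
⌊18/5⌋ = 3, remainder 3
⌊5/3⌋ = 1, remainder 2
⌊3/2⌋ = 1, remainder 1
⌊2/1⌋ = 2, remainder 0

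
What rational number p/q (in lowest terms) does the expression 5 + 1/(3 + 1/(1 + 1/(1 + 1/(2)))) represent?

Collapse the nested fraction from the inside out:
Start with 2.
1 + 1/(2/1) = 1 + 1/2 = 3/2
1 + 1/(3/2) = 1 + 2/3 = 5/3
3 + 1/(5/3) = 3 + 3/5 = 18/5
5 + 1/(18/5) = 5 + 5/18 = 95/18

95/18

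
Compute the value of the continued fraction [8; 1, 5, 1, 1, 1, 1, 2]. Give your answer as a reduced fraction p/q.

a_0 = 8: 8/1
a_1 = 1: 9/1
a_2 = 5: 53/6
a_3 = 1: 62/7
a_4 = 1: 115/13
a_5 = 1: 177/20
a_6 = 1: 292/33
a_7 = 2: 761/86

761/86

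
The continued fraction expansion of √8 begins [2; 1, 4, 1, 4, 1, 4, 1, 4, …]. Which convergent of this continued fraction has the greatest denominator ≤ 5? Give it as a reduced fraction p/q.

List convergents until the denominator exceeds the bound:
a_0 = 2: 2/1  (≤ bound)
a_1 = 1: 3/1  (≤ bound)
a_2 = 4: 14/5  (≤ bound)
a_3 = 1: 17/6  (> 5, stop)

14/5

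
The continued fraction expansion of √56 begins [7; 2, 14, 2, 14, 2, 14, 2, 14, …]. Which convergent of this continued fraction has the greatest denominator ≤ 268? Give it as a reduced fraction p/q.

List convergents until the denominator exceeds the bound:
a_0 = 7: 7/1  (≤ bound)
a_1 = 2: 15/2  (≤ bound)
a_2 = 14: 217/29  (≤ bound)
a_3 = 2: 449/60  (≤ bound)
a_4 = 14: 6503/869  (> 268, stop)

449/60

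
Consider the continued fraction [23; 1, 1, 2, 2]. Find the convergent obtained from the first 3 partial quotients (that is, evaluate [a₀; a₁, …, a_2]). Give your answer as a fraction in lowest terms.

47/2

Starting at the tail and folding back:
Start with 1.
1 + 1/(1/1) = 1 + 1/1 = 2/1
23 + 1/(2/1) = 23 + 1/2 = 47/2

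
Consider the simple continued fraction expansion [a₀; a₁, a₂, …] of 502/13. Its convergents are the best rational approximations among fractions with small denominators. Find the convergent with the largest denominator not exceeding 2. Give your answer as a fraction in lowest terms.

List convergents until the denominator exceeds the bound:
a_0 = 38: 38/1  (≤ bound)
a_1 = 1: 39/1  (≤ bound)
a_2 = 1: 77/2  (≤ bound)
a_3 = 1: 116/3  (> 2, stop)

77/2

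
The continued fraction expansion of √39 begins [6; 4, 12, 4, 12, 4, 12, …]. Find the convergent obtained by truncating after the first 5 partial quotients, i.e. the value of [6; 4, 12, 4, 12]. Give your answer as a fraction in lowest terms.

a_0 = 6: 6/1
a_1 = 4: 25/4
a_2 = 12: 306/49
a_3 = 4: 1249/200
a_4 = 12: 15294/2449

15294/2449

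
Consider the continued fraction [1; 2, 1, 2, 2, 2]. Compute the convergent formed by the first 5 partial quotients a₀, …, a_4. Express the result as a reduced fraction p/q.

a_0 = 1: 1/1
a_1 = 2: 3/2
a_2 = 1: 4/3
a_3 = 2: 11/8
a_4 = 2: 26/19

26/19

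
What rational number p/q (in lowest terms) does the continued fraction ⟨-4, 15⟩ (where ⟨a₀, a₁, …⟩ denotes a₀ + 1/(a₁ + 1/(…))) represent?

Start with 15.
-4 + 1/(15/1) = -4 + 1/15 = -59/15

-59/15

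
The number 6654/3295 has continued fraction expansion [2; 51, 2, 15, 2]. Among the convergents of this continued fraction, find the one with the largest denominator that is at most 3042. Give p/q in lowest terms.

a_0 = 2: 2/1  (≤ bound)
a_1 = 51: 103/51  (≤ bound)
a_2 = 2: 208/103  (≤ bound)
a_3 = 15: 3223/1596  (≤ bound)
a_4 = 2: 6654/3295  (> 3042, stop)

3223/1596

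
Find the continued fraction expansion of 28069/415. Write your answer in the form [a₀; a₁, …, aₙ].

Apply division with remainder until the remainder is 0:
28069 ÷ 415 → quotient 67, remainder 264
415 ÷ 264 → quotient 1, remainder 151
264 ÷ 151 → quotient 1, remainder 113
151 ÷ 113 → quotient 1, remainder 38
113 ÷ 38 → quotient 2, remainder 37
38 ÷ 37 → quotient 1, remainder 1
37 ÷ 1 → quotient 37, remainder 0

[67; 1, 1, 1, 2, 1, 37]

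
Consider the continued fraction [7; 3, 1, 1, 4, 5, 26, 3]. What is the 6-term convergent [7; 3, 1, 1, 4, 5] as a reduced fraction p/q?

1216/167

Start with 5.
4 + 1/(5/1) = 4 + 1/5 = 21/5
1 + 1/(21/5) = 1 + 5/21 = 26/21
1 + 1/(26/21) = 1 + 21/26 = 47/26
3 + 1/(47/26) = 3 + 26/47 = 167/47
7 + 1/(167/47) = 7 + 47/167 = 1216/167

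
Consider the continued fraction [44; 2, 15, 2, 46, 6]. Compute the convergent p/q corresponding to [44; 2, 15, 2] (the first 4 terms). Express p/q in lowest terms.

2847/64

a_0 = 44: 44/1
a_1 = 2: 89/2
a_2 = 15: 1379/31
a_3 = 2: 2847/64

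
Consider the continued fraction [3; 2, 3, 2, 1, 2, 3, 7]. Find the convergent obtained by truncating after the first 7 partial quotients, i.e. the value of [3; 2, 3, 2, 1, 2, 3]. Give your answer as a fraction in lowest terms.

718/209

Work from the innermost term outward:
Start with 3.
2 + 1/(3/1) = 2 + 1/3 = 7/3
1 + 1/(7/3) = 1 + 3/7 = 10/7
2 + 1/(10/7) = 2 + 7/10 = 27/10
3 + 1/(27/10) = 3 + 10/27 = 91/27
2 + 1/(91/27) = 2 + 27/91 = 209/91
3 + 1/(209/91) = 3 + 91/209 = 718/209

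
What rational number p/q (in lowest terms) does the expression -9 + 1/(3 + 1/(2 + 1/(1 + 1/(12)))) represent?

Starting at the tail and folding back:
Start with 12.
1 + 1/(12/1) = 1 + 1/12 = 13/12
2 + 1/(13/12) = 2 + 12/13 = 38/13
3 + 1/(38/13) = 3 + 13/38 = 127/38
-9 + 1/(127/38) = -9 + 38/127 = -1105/127

-1105/127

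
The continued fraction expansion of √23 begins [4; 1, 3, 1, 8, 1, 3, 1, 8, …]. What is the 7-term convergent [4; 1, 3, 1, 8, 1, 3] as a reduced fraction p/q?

a_0 = 4: 4/1
a_1 = 1: 5/1
a_2 = 3: 19/4
a_3 = 1: 24/5
a_4 = 8: 211/44
a_5 = 1: 235/49
a_6 = 3: 916/191

916/191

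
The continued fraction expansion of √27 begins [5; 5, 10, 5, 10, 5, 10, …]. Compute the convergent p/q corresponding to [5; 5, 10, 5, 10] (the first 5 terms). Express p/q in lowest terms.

13775/2651

Use the convergent recurrence hₖ = aₖ·hₖ₋₁ + hₖ₋₂ (and likewise for the denominators kₖ):
a_0 = 5: 5/1
a_1 = 5: 26/5
a_2 = 10: 265/51
a_3 = 5: 1351/260
a_4 = 10: 13775/2651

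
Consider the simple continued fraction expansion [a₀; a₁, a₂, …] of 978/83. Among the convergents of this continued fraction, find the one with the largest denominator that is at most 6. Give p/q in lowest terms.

59/5

a_0 = 11: 11/1  (≤ bound)
a_1 = 1: 12/1  (≤ bound)
a_2 = 3: 47/4  (≤ bound)
a_3 = 1: 59/5  (≤ bound)
a_4 = 1: 106/9  (> 6, stop)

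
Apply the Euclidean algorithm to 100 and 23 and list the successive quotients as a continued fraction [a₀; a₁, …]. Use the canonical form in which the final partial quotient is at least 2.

[4; 2, 1, 7]

100 = 4·23 + 8, so a_0 = 4
23 = 2·8 + 7, so a_1 = 2
8 = 1·7 + 1, so a_2 = 1
7 = 7·1 + 0, so a_3 = 7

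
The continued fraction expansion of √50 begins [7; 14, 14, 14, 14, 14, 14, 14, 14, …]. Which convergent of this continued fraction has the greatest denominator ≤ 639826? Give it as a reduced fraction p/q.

3880899/548842

List convergents until the denominator exceeds the bound:
a_0 = 7: 7/1  (≤ bound)
a_1 = 14: 99/14  (≤ bound)
a_2 = 14: 1393/197  (≤ bound)
a_3 = 14: 19601/2772  (≤ bound)
a_4 = 14: 275807/39005  (≤ bound)
a_5 = 14: 3880899/548842  (≤ bound)
a_6 = 14: 54608393/7722793  (> 639826, stop)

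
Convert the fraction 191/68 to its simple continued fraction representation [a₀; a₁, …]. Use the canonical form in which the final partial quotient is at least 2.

191 = 2·68 + 55, so a_0 = 2
68 = 1·55 + 13, so a_1 = 1
55 = 4·13 + 3, so a_2 = 4
13 = 4·3 + 1, so a_3 = 4
3 = 3·1 + 0, so a_4 = 3

[2; 1, 4, 4, 3]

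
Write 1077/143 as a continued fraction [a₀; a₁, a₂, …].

1077 = 7·143 + 76, so a_0 = 7
143 = 1·76 + 67, so a_1 = 1
76 = 1·67 + 9, so a_2 = 1
67 = 7·9 + 4, so a_3 = 7
9 = 2·4 + 1, so a_4 = 2
4 = 4·1 + 0, so a_5 = 4

[7; 1, 1, 7, 2, 4]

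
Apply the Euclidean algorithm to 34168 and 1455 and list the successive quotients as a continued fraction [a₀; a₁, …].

34168 = 23·1455 + 703, so a_0 = 23
1455 = 2·703 + 49, so a_1 = 2
703 = 14·49 + 17, so a_2 = 14
49 = 2·17 + 15, so a_3 = 2
17 = 1·15 + 2, so a_4 = 1
15 = 7·2 + 1, so a_5 = 7
2 = 2·1 + 0, so a_6 = 2

[23; 2, 14, 2, 1, 7, 2]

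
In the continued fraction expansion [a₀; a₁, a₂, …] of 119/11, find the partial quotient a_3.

119 ÷ 11 → quotient 10, remainder 9
11 ÷ 9 → quotient 1, remainder 2
9 ÷ 2 → quotient 4, remainder 1
2 ÷ 1 → quotient 2, remainder 0

2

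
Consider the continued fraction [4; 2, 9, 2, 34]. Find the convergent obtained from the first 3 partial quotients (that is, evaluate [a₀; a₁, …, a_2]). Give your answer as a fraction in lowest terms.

85/19

a_0 = 4: 4/1
a_1 = 2: 9/2
a_2 = 9: 85/19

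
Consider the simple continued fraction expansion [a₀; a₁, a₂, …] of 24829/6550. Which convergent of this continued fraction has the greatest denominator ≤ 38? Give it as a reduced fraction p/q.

a_0 = 3: 3/1  (≤ bound)
a_1 = 1: 4/1  (≤ bound)
a_2 = 3: 15/4  (≤ bound)
a_3 = 1: 19/5  (≤ bound)
a_4 = 3: 72/19  (≤ bound)
a_5 = 2: 163/43  (> 38, stop)

72/19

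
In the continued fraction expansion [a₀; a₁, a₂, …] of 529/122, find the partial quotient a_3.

529 = 4·122 + 41, so a_0 = 4
122 = 2·41 + 40, so a_1 = 2
41 = 1·40 + 1, so a_2 = 1
40 = 40·1 + 0, so a_3 = 40

40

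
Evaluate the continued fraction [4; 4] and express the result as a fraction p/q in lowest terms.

17/4

Collapse the nested fraction from the inside out:
Start with 4.
4 + 1/(4/1) = 4 + 1/4 = 17/4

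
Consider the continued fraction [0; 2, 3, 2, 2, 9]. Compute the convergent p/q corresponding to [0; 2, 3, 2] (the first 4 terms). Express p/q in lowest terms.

Starting at the tail and folding back:
Start with 2.
3 + 1/(2/1) = 3 + 1/2 = 7/2
2 + 1/(7/2) = 2 + 2/7 = 16/7
0 + 1/(16/7) = 0 + 7/16 = 7/16

7/16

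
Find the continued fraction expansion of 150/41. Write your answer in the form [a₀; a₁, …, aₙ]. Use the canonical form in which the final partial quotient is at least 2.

[3; 1, 1, 1, 13]

Repeatedly divide and take the remainder:
150 = 3·41 + 27, so a_0 = 3
41 = 1·27 + 14, so a_1 = 1
27 = 1·14 + 13, so a_2 = 1
14 = 1·13 + 1, so a_3 = 1
13 = 13·1 + 0, so a_4 = 13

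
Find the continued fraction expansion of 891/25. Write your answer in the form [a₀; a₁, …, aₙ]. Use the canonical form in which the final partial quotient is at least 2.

[35; 1, 1, 1, 3, 2]

Apply division with remainder until the remainder is 0:
⌊891/25⌋ = 35, remainder 16
⌊25/16⌋ = 1, remainder 9
⌊16/9⌋ = 1, remainder 7
⌊9/7⌋ = 1, remainder 2
⌊7/2⌋ = 3, remainder 1
⌊2/1⌋ = 2, remainder 0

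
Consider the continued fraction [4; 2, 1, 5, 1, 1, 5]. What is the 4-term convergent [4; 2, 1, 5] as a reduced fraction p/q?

a_0 = 4: 4/1
a_1 = 2: 9/2
a_2 = 1: 13/3
a_3 = 5: 74/17

74/17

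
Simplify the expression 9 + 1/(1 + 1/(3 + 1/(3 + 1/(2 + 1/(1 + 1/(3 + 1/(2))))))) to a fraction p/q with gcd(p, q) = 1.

3526/361

Start with 2.
3 + 1/(2/1) = 3 + 1/2 = 7/2
1 + 1/(7/2) = 1 + 2/7 = 9/7
2 + 1/(9/7) = 2 + 7/9 = 25/9
3 + 1/(25/9) = 3 + 9/25 = 84/25
3 + 1/(84/25) = 3 + 25/84 = 277/84
1 + 1/(277/84) = 1 + 84/277 = 361/277
9 + 1/(361/277) = 9 + 277/361 = 3526/361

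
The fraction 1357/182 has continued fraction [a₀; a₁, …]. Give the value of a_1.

2

Repeatedly divide and take the remainder:
⌊1357/182⌋ = 7, remainder 83
⌊182/83⌋ = 2, remainder 16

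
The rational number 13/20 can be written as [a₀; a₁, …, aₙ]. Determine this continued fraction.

Run the Euclidean algorithm, recording each quotient:
13 ÷ 20 → quotient 0, remainder 13
20 ÷ 13 → quotient 1, remainder 7
13 ÷ 7 → quotient 1, remainder 6
7 ÷ 6 → quotient 1, remainder 1
6 ÷ 1 → quotient 6, remainder 0

[0; 1, 1, 1, 6]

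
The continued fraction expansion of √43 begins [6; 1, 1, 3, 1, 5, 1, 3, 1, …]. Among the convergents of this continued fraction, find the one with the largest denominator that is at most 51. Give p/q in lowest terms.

59/9

List convergents until the denominator exceeds the bound:
a_0 = 6: 6/1  (≤ bound)
a_1 = 1: 7/1  (≤ bound)
a_2 = 1: 13/2  (≤ bound)
a_3 = 3: 46/7  (≤ bound)
a_4 = 1: 59/9  (≤ bound)
a_5 = 5: 341/52  (> 51, stop)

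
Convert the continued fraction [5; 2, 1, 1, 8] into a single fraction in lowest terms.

Start with 8.
1 + 1/(8/1) = 1 + 1/8 = 9/8
1 + 1/(9/8) = 1 + 8/9 = 17/9
2 + 1/(17/9) = 2 + 9/17 = 43/17
5 + 1/(43/17) = 5 + 17/43 = 232/43

232/43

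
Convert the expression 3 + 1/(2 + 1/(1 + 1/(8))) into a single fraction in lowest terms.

a_0 = 3: 3/1
a_1 = 2: 7/2
a_2 = 1: 10/3
a_3 = 8: 87/26

87/26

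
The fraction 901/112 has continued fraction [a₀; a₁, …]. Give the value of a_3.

2

Apply division with remainder until the remainder is 0:
901 ÷ 112 → quotient 8, remainder 5
112 ÷ 5 → quotient 22, remainder 2
5 ÷ 2 → quotient 2, remainder 1
2 ÷ 1 → quotient 2, remainder 0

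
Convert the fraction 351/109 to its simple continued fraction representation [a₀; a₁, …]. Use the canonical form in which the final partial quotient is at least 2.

[3; 4, 1, 1, 5, 2]

⌊351/109⌋ = 3, remainder 24
⌊109/24⌋ = 4, remainder 13
⌊24/13⌋ = 1, remainder 11
⌊13/11⌋ = 1, remainder 2
⌊11/2⌋ = 5, remainder 1
⌊2/1⌋ = 2, remainder 0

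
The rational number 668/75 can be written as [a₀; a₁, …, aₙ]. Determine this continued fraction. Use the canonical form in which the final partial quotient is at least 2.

[8; 1, 9, 1, 2, 2]

⌊668/75⌋ = 8, remainder 68
⌊75/68⌋ = 1, remainder 7
⌊68/7⌋ = 9, remainder 5
⌊7/5⌋ = 1, remainder 2
⌊5/2⌋ = 2, remainder 1
⌊2/1⌋ = 2, remainder 0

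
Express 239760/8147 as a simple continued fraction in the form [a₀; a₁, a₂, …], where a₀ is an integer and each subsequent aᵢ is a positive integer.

Apply division with remainder until the remainder is 0:
239760 = 29·8147 + 3497, so a_0 = 29
8147 = 2·3497 + 1153, so a_1 = 2
3497 = 3·1153 + 38, so a_2 = 3
1153 = 30·38 + 13, so a_3 = 30
38 = 2·13 + 12, so a_4 = 2
13 = 1·12 + 1, so a_5 = 1
12 = 12·1 + 0, so a_6 = 12

[29; 2, 3, 30, 2, 1, 12]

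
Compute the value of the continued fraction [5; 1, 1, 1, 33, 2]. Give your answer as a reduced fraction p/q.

1161/205

a_0 = 5: 5/1
a_1 = 1: 6/1
a_2 = 1: 11/2
a_3 = 1: 17/3
a_4 = 33: 572/101
a_5 = 2: 1161/205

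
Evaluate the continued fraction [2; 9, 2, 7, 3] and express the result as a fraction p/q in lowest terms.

937/445

Compute successive convergents:
a_0 = 2: 2/1
a_1 = 9: 19/9
a_2 = 2: 40/19
a_3 = 7: 299/142
a_4 = 3: 937/445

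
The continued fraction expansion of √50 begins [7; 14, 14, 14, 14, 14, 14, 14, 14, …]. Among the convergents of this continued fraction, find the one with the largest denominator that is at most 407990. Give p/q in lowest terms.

List convergents until the denominator exceeds the bound:
a_0 = 7: 7/1  (≤ bound)
a_1 = 14: 99/14  (≤ bound)
a_2 = 14: 1393/197  (≤ bound)
a_3 = 14: 19601/2772  (≤ bound)
a_4 = 14: 275807/39005  (≤ bound)
a_5 = 14: 3880899/548842  (> 407990, stop)

275807/39005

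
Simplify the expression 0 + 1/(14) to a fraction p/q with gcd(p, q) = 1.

Build up convergents one term at a time:
a_0 = 0: 0/1
a_1 = 14: 1/14

1/14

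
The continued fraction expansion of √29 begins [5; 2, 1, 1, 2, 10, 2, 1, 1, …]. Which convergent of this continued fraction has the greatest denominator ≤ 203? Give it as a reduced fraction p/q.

a_0 = 5: 5/1  (≤ bound)
a_1 = 2: 11/2  (≤ bound)
a_2 = 1: 16/3  (≤ bound)
a_3 = 1: 27/5  (≤ bound)
a_4 = 2: 70/13  (≤ bound)
a_5 = 10: 727/135  (≤ bound)
a_6 = 2: 1524/283  (> 203, stop)

727/135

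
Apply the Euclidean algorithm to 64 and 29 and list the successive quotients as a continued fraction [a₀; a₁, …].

Repeatedly divide and take the remainder:
64 ÷ 29 → quotient 2, remainder 6
29 ÷ 6 → quotient 4, remainder 5
6 ÷ 5 → quotient 1, remainder 1
5 ÷ 1 → quotient 5, remainder 0

[2; 4, 1, 5]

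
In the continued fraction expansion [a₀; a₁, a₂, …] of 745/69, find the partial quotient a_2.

⌊745/69⌋ = 10, remainder 55
⌊69/55⌋ = 1, remainder 14
⌊55/14⌋ = 3, remainder 13

3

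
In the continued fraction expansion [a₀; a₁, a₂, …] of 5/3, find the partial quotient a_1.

5 = 1·3 + 2, so a_0 = 1
3 = 1·2 + 1, so a_1 = 1

1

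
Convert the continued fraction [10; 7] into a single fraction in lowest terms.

a_0 = 10: 10/1
a_1 = 7: 71/7

71/7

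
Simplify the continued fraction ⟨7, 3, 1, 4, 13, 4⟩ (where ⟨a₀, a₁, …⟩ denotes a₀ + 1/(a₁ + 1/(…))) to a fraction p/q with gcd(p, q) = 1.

Work from the innermost term outward:
Start with 4.
13 + 1/(4/1) = 13 + 1/4 = 53/4
4 + 1/(53/4) = 4 + 4/53 = 216/53
1 + 1/(216/53) = 1 + 53/216 = 269/216
3 + 1/(269/216) = 3 + 216/269 = 1023/269
7 + 1/(1023/269) = 7 + 269/1023 = 7430/1023

7430/1023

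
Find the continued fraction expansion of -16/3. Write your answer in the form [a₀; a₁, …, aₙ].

[-6; 1, 2]

-16 = -6·3 + 2, so a_0 = -6
3 = 1·2 + 1, so a_1 = 1
2 = 2·1 + 0, so a_2 = 2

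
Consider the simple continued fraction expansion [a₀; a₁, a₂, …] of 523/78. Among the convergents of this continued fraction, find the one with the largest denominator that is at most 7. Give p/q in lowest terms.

List convergents until the denominator exceeds the bound:
a_0 = 6: 6/1  (≤ bound)
a_1 = 1: 7/1  (≤ bound)
a_2 = 2: 20/3  (≤ bound)
a_3 = 2: 47/7  (≤ bound)
a_4 = 1: 67/10  (> 7, stop)

47/7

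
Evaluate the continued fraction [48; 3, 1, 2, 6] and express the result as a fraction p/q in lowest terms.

3379/70

a_0 = 48: 48/1
a_1 = 3: 145/3
a_2 = 1: 193/4
a_3 = 2: 531/11
a_4 = 6: 3379/70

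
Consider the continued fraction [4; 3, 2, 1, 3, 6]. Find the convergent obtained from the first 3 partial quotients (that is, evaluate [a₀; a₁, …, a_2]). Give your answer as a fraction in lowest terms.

a_0 = 4: 4/1
a_1 = 3: 13/3
a_2 = 2: 30/7

30/7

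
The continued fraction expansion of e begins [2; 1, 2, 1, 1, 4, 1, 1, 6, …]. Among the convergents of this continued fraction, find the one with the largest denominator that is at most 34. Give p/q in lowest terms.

87/32

List convergents until the denominator exceeds the bound:
a_0 = 2: 2/1  (≤ bound)
a_1 = 1: 3/1  (≤ bound)
a_2 = 2: 8/3  (≤ bound)
a_3 = 1: 11/4  (≤ bound)
a_4 = 1: 19/7  (≤ bound)
a_5 = 4: 87/32  (≤ bound)
a_6 = 1: 106/39  (> 34, stop)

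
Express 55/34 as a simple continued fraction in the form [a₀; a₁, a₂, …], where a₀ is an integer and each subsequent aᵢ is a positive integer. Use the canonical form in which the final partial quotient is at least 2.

[1; 1, 1, 1, 1, 1, 1, 2]

⌊55/34⌋ = 1, remainder 21
⌊34/21⌋ = 1, remainder 13
⌊21/13⌋ = 1, remainder 8
⌊13/8⌋ = 1, remainder 5
⌊8/5⌋ = 1, remainder 3
⌊5/3⌋ = 1, remainder 2
⌊3/2⌋ = 1, remainder 1
⌊2/1⌋ = 2, remainder 0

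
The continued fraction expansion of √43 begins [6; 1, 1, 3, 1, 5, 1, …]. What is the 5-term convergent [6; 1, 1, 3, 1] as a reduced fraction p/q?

Build up convergents one term at a time:
a_0 = 6: 6/1
a_1 = 1: 7/1
a_2 = 1: 13/2
a_3 = 3: 46/7
a_4 = 1: 59/9

59/9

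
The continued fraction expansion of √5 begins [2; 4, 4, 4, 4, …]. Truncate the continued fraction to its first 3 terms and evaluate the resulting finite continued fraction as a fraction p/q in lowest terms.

38/17

Start with 4.
4 + 1/(4/1) = 4 + 1/4 = 17/4
2 + 1/(17/4) = 2 + 4/17 = 38/17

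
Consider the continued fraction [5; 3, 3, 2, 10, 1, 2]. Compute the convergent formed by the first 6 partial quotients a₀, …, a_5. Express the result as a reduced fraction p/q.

1395/263

Starting at the tail and folding back:
Start with 1.
10 + 1/(1/1) = 10 + 1/1 = 11/1
2 + 1/(11/1) = 2 + 1/11 = 23/11
3 + 1/(23/11) = 3 + 11/23 = 80/23
3 + 1/(80/23) = 3 + 23/80 = 263/80
5 + 1/(263/80) = 5 + 80/263 = 1395/263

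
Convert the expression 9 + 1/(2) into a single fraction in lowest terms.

19/2

Start with 2.
9 + 1/(2/1) = 9 + 1/2 = 19/2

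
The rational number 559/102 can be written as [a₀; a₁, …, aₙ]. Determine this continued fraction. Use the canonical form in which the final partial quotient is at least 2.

559 ÷ 102 → quotient 5, remainder 49
102 ÷ 49 → quotient 2, remainder 4
49 ÷ 4 → quotient 12, remainder 1
4 ÷ 1 → quotient 4, remainder 0

[5; 2, 12, 4]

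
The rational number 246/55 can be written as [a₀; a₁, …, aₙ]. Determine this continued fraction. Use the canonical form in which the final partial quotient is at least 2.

Repeatedly divide and take the remainder:
⌊246/55⌋ = 4, remainder 26
⌊55/26⌋ = 2, remainder 3
⌊26/3⌋ = 8, remainder 2
⌊3/2⌋ = 1, remainder 1
⌊2/1⌋ = 2, remainder 0

[4; 2, 8, 1, 2]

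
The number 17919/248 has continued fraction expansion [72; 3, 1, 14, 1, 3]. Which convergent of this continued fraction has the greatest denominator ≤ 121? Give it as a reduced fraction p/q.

a_0 = 72: 72/1  (≤ bound)
a_1 = 3: 217/3  (≤ bound)
a_2 = 1: 289/4  (≤ bound)
a_3 = 14: 4263/59  (≤ bound)
a_4 = 1: 4552/63  (≤ bound)
a_5 = 3: 17919/248  (> 121, stop)

4552/63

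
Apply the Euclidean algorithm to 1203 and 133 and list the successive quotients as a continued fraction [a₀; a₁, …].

[9; 22, 6]

1203 = 9·133 + 6, so a_0 = 9
133 = 22·6 + 1, so a_1 = 22
6 = 6·1 + 0, so a_2 = 6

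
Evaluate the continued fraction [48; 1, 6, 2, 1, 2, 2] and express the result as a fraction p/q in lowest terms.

6841/140

Start with 2.
2 + 1/(2/1) = 2 + 1/2 = 5/2
1 + 1/(5/2) = 1 + 2/5 = 7/5
2 + 1/(7/5) = 2 + 5/7 = 19/7
6 + 1/(19/7) = 6 + 7/19 = 121/19
1 + 1/(121/19) = 1 + 19/121 = 140/121
48 + 1/(140/121) = 48 + 121/140 = 6841/140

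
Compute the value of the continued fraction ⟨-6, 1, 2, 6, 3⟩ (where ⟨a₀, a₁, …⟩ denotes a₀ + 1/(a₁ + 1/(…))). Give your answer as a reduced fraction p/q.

-319/60

Collapse the nested fraction from the inside out:
Start with 3.
6 + 1/(3/1) = 6 + 1/3 = 19/3
2 + 1/(19/3) = 2 + 3/19 = 41/19
1 + 1/(41/19) = 1 + 19/41 = 60/41
-6 + 1/(60/41) = -6 + 41/60 = -319/60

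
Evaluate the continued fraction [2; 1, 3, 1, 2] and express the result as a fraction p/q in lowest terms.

39/14

Build up convergents one term at a time:
a_0 = 2: 2/1
a_1 = 1: 3/1
a_2 = 3: 11/4
a_3 = 1: 14/5
a_4 = 2: 39/14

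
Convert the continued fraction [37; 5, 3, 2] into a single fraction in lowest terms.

1376/37

Collapse the nested fraction from the inside out:
Start with 2.
3 + 1/(2/1) = 3 + 1/2 = 7/2
5 + 1/(7/2) = 5 + 2/7 = 37/7
37 + 1/(37/7) = 37 + 7/37 = 1376/37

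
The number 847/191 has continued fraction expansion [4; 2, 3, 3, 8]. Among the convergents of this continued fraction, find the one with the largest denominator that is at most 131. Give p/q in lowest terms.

a_0 = 4: 4/1  (≤ bound)
a_1 = 2: 9/2  (≤ bound)
a_2 = 3: 31/7  (≤ bound)
a_3 = 3: 102/23  (≤ bound)
a_4 = 8: 847/191  (> 131, stop)

102/23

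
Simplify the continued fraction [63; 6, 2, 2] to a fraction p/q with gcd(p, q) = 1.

a_0 = 63: 63/1
a_1 = 6: 379/6
a_2 = 2: 821/13
a_3 = 2: 2021/32

2021/32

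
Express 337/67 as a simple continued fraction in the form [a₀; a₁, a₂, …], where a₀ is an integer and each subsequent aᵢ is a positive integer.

⌊337/67⌋ = 5, remainder 2
⌊67/2⌋ = 33, remainder 1
⌊2/1⌋ = 2, remainder 0

[5; 33, 2]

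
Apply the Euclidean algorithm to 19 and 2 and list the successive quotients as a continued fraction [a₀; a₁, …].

[9; 2]

19 = 9·2 + 1, so a_0 = 9
2 = 2·1 + 0, so a_1 = 2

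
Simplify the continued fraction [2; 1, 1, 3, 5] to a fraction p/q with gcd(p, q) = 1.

Build up convergents one term at a time:
a_0 = 2: 2/1
a_1 = 1: 3/1
a_2 = 1: 5/2
a_3 = 3: 18/7
a_4 = 5: 95/37

95/37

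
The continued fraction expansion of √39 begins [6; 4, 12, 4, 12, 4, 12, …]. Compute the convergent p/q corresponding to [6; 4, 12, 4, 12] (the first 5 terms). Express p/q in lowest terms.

a_0 = 6: 6/1
a_1 = 4: 25/4
a_2 = 12: 306/49
a_3 = 4: 1249/200
a_4 = 12: 15294/2449

15294/2449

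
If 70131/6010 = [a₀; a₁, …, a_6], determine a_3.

46

⌊70131/6010⌋ = 11, remainder 4021
⌊6010/4021⌋ = 1, remainder 1989
⌊4021/1989⌋ = 2, remainder 43
⌊1989/43⌋ = 46, remainder 11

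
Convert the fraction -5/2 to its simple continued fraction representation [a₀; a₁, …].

[-3; 2]

-5 ÷ 2 → quotient -3, remainder 1
2 ÷ 1 → quotient 2, remainder 0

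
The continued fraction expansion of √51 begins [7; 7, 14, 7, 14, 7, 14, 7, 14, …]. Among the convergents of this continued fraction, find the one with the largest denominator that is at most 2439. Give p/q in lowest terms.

List convergents until the denominator exceeds the bound:
a_0 = 7: 7/1  (≤ bound)
a_1 = 7: 50/7  (≤ bound)
a_2 = 14: 707/99  (≤ bound)
a_3 = 7: 4999/700  (≤ bound)
a_4 = 14: 70693/9899  (> 2439, stop)

4999/700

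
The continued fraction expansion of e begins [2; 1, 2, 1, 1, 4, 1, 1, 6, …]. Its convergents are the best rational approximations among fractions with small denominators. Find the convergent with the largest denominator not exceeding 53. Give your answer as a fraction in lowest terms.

List convergents until the denominator exceeds the bound:
a_0 = 2: 2/1  (≤ bound)
a_1 = 1: 3/1  (≤ bound)
a_2 = 2: 8/3  (≤ bound)
a_3 = 1: 11/4  (≤ bound)
a_4 = 1: 19/7  (≤ bound)
a_5 = 4: 87/32  (≤ bound)
a_6 = 1: 106/39  (≤ bound)
a_7 = 1: 193/71  (> 53, stop)

106/39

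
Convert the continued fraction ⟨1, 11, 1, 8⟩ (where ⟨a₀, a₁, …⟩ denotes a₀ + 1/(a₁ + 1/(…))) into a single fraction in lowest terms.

a_0 = 1: 1/1
a_1 = 11: 12/11
a_2 = 1: 13/12
a_3 = 8: 116/107

116/107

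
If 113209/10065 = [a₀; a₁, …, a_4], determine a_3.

Apply division with remainder until the remainder is 0:
113209 ÷ 10065 → quotient 11, remainder 2494
10065 ÷ 2494 → quotient 4, remainder 89
2494 ÷ 89 → quotient 28, remainder 2
89 ÷ 2 → quotient 44, remainder 1

44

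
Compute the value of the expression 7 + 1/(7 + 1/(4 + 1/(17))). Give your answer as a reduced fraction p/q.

a_0 = 7: 7/1
a_1 = 7: 50/7
a_2 = 4: 207/29
a_3 = 17: 3569/500

3569/500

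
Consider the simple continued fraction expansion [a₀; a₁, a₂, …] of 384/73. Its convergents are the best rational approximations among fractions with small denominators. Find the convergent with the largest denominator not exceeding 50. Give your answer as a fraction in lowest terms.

a_0 = 5: 5/1  (≤ bound)
a_1 = 3: 16/3  (≤ bound)
a_2 = 1: 21/4  (≤ bound)
a_3 = 5: 121/23  (≤ bound)
a_4 = 3: 384/73  (> 50, stop)

121/23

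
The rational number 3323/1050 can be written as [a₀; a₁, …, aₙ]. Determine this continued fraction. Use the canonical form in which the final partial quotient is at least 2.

3323 = 3·1050 + 173, so a_0 = 3
1050 = 6·173 + 12, so a_1 = 6
173 = 14·12 + 5, so a_2 = 14
12 = 2·5 + 2, so a_3 = 2
5 = 2·2 + 1, so a_4 = 2
2 = 2·1 + 0, so a_5 = 2

[3; 6, 14, 2, 2, 2]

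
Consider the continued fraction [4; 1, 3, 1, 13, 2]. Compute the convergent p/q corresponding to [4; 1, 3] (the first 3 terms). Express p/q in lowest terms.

a_0 = 4: 4/1
a_1 = 1: 5/1
a_2 = 3: 19/4

19/4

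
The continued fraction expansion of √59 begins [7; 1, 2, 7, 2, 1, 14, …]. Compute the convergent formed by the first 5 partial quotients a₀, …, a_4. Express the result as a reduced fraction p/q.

a_0 = 7: 7/1
a_1 = 1: 8/1
a_2 = 2: 23/3
a_3 = 7: 169/22
a_4 = 2: 361/47

361/47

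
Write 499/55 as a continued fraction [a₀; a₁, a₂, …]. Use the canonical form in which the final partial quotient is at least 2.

499 ÷ 55 → quotient 9, remainder 4
55 ÷ 4 → quotient 13, remainder 3
4 ÷ 3 → quotient 1, remainder 1
3 ÷ 1 → quotient 3, remainder 0

[9; 13, 1, 3]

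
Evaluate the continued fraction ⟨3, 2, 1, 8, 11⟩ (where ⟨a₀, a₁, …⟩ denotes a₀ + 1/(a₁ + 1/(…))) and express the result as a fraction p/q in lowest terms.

a_0 = 3: 3/1
a_1 = 2: 7/2
a_2 = 1: 10/3
a_3 = 8: 87/26
a_4 = 11: 967/289

967/289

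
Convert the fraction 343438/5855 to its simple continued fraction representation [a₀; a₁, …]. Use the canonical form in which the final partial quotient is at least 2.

[58; 1, 1, 1, 11, 11, 15]

343438 ÷ 5855 → quotient 58, remainder 3848
5855 ÷ 3848 → quotient 1, remainder 2007
3848 ÷ 2007 → quotient 1, remainder 1841
2007 ÷ 1841 → quotient 1, remainder 166
1841 ÷ 166 → quotient 11, remainder 15
166 ÷ 15 → quotient 11, remainder 1
15 ÷ 1 → quotient 15, remainder 0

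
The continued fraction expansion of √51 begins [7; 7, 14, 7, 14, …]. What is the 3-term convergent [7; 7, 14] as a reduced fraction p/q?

a_0 = 7: 7/1
a_1 = 7: 50/7
a_2 = 14: 707/99

707/99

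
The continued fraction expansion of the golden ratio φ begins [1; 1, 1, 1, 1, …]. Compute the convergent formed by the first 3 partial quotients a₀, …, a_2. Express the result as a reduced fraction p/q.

Compute successive convergents:
a_0 = 1: 1/1
a_1 = 1: 2/1
a_2 = 1: 3/2

3/2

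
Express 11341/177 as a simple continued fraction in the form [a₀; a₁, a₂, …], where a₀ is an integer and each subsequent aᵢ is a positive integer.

⌊11341/177⌋ = 64, remainder 13
⌊177/13⌋ = 13, remainder 8
⌊13/8⌋ = 1, remainder 5
⌊8/5⌋ = 1, remainder 3
⌊5/3⌋ = 1, remainder 2
⌊3/2⌋ = 1, remainder 1
⌊2/1⌋ = 2, remainder 0

[64; 13, 1, 1, 1, 1, 2]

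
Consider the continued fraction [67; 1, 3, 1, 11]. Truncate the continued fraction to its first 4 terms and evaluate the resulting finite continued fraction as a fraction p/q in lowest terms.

339/5

Starting at the tail and folding back:
Start with 1.
3 + 1/(1/1) = 3 + 1/1 = 4/1
1 + 1/(4/1) = 1 + 1/4 = 5/4
67 + 1/(5/4) = 67 + 4/5 = 339/5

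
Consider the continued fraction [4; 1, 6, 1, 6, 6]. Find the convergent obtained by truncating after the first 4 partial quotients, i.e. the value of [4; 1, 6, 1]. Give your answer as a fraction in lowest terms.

a_0 = 4: 4/1
a_1 = 1: 5/1
a_2 = 6: 34/7
a_3 = 1: 39/8

39/8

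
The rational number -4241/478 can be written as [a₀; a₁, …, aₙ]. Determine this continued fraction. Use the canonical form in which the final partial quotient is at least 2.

Run the Euclidean algorithm, recording each quotient:
-4241 = -9·478 + 61, so a_0 = -9
478 = 7·61 + 51, so a_1 = 7
61 = 1·51 + 10, so a_2 = 1
51 = 5·10 + 1, so a_3 = 5
10 = 10·1 + 0, so a_4 = 10

[-9; 7, 1, 5, 10]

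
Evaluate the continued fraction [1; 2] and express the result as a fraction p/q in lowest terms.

3/2

a_0 = 1: 1/1
a_1 = 2: 3/2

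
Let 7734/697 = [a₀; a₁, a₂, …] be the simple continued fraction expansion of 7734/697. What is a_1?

7734 = 11·697 + 67, so a_0 = 11
697 = 10·67 + 27, so a_1 = 10

10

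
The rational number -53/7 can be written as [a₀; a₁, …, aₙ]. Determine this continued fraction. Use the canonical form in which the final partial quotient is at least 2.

Apply division with remainder until the remainder is 0:
⌊-53/7⌋ = -8, remainder 3
⌊7/3⌋ = 2, remainder 1
⌊3/1⌋ = 3, remainder 0

[-8; 2, 3]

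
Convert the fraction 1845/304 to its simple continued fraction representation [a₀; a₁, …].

1845 = 6·304 + 21, so a_0 = 6
304 = 14·21 + 10, so a_1 = 14
21 = 2·10 + 1, so a_2 = 2
10 = 10·1 + 0, so a_3 = 10

[6; 14, 2, 10]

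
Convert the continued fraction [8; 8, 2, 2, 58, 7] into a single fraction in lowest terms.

139753/17213

Build up convergents one term at a time:
a_0 = 8: 8/1
a_1 = 8: 65/8
a_2 = 2: 138/17
a_3 = 2: 341/42
a_4 = 58: 19916/2453
a_5 = 7: 139753/17213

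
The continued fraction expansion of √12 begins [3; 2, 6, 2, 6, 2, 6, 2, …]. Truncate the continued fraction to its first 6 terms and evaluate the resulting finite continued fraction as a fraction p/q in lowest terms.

1351/390

a_0 = 3: 3/1
a_1 = 2: 7/2
a_2 = 6: 45/13
a_3 = 2: 97/28
a_4 = 6: 627/181
a_5 = 2: 1351/390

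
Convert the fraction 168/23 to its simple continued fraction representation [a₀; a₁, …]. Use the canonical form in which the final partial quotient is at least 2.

[7; 3, 3, 2]

⌊168/23⌋ = 7, remainder 7
⌊23/7⌋ = 3, remainder 2
⌊7/2⌋ = 3, remainder 1
⌊2/1⌋ = 2, remainder 0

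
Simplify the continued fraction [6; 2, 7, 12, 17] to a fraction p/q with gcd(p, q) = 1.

20106/3109

Use the convergent recurrence hₖ = aₖ·hₖ₋₁ + hₖ₋₂ (and likewise for the denominators kₖ):
a_0 = 6: 6/1
a_1 = 2: 13/2
a_2 = 7: 97/15
a_3 = 12: 1177/182
a_4 = 17: 20106/3109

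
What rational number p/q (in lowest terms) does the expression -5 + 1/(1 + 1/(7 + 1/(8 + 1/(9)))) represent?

-2445/593

Work from the innermost term outward:
Start with 9.
8 + 1/(9/1) = 8 + 1/9 = 73/9
7 + 1/(73/9) = 7 + 9/73 = 520/73
1 + 1/(520/73) = 1 + 73/520 = 593/520
-5 + 1/(593/520) = -5 + 520/593 = -2445/593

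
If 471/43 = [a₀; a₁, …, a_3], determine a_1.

1

⌊471/43⌋ = 10, remainder 41
⌊43/41⌋ = 1, remainder 2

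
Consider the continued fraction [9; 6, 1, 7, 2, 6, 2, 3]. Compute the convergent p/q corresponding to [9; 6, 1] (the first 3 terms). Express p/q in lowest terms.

Build up convergents one term at a time:
a_0 = 9: 9/1
a_1 = 6: 55/6
a_2 = 1: 64/7

64/7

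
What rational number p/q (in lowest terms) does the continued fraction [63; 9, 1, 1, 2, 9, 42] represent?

1198349/18990

Compute successive convergents:
a_0 = 63: 63/1
a_1 = 9: 568/9
a_2 = 1: 631/10
a_3 = 1: 1199/19
a_4 = 2: 3029/48
a_5 = 9: 28460/451
a_6 = 42: 1198349/18990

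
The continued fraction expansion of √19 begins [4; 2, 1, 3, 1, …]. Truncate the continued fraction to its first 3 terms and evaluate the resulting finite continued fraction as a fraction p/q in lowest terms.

Starting at the tail and folding back:
Start with 1.
2 + 1/(1/1) = 2 + 1/1 = 3/1
4 + 1/(3/1) = 4 + 1/3 = 13/3

13/3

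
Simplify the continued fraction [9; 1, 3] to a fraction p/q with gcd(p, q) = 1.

39/4

Start with 3.
1 + 1/(3/1) = 1 + 1/3 = 4/3
9 + 1/(4/3) = 9 + 3/4 = 39/4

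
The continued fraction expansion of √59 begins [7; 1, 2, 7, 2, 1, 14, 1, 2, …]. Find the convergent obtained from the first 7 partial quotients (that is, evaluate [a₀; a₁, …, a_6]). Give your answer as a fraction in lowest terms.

7781/1013

Work from the innermost term outward:
Start with 14.
1 + 1/(14/1) = 1 + 1/14 = 15/14
2 + 1/(15/14) = 2 + 14/15 = 44/15
7 + 1/(44/15) = 7 + 15/44 = 323/44
2 + 1/(323/44) = 2 + 44/323 = 690/323
1 + 1/(690/323) = 1 + 323/690 = 1013/690
7 + 1/(1013/690) = 7 + 690/1013 = 7781/1013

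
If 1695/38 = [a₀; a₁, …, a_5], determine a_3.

1

1695 ÷ 38 → quotient 44, remainder 23
38 ÷ 23 → quotient 1, remainder 15
23 ÷ 15 → quotient 1, remainder 8
15 ÷ 8 → quotient 1, remainder 7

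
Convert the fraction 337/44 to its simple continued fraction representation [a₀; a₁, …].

337 ÷ 44 → quotient 7, remainder 29
44 ÷ 29 → quotient 1, remainder 15
29 ÷ 15 → quotient 1, remainder 14
15 ÷ 14 → quotient 1, remainder 1
14 ÷ 1 → quotient 14, remainder 0

[7; 1, 1, 1, 14]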